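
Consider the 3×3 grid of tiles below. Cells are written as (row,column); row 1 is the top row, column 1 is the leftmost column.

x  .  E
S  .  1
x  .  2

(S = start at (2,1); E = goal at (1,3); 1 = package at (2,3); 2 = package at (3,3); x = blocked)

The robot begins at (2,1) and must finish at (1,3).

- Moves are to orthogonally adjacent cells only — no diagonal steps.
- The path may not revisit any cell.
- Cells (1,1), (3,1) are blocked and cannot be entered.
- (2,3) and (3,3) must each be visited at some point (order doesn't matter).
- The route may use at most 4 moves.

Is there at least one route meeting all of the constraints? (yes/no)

Even ignoring the no-revisit rule, getting from (2,1) to (1,3), taking the cheapest ordering (2,1) → (2,3) → (3,3) → (1,3) needs at least 2 + 1 + 2 = 5 moves (Manhattan distance per leg), which exceeds the 4-move limit.

no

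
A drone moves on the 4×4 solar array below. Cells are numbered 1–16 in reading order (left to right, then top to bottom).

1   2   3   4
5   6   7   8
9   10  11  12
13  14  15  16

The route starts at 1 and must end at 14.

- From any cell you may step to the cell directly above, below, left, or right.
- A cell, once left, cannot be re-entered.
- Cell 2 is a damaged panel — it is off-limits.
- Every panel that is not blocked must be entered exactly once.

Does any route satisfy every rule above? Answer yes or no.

yes

One route that works: 1 → 5 → 6 → 7 → 3 → 4 → 8 → 12 → 16 → 15 → 11 → 10 → 9 → 13 → 14.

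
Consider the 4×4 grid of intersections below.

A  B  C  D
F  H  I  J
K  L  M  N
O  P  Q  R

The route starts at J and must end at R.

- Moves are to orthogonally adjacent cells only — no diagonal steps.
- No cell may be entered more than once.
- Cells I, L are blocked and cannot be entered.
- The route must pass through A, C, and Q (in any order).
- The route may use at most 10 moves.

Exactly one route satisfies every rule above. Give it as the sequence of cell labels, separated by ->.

J -> D -> C -> B -> A -> F -> K -> O -> P -> Q -> R

The 10-move cap with required stops at A, C, Q leaves no slack for detours.
Route from J: up 1 to D, left 3 to A, down 3 to O, right 3 to R — 10 moves in all.
Check: all required cells visited; 10 ≤ 10 moves.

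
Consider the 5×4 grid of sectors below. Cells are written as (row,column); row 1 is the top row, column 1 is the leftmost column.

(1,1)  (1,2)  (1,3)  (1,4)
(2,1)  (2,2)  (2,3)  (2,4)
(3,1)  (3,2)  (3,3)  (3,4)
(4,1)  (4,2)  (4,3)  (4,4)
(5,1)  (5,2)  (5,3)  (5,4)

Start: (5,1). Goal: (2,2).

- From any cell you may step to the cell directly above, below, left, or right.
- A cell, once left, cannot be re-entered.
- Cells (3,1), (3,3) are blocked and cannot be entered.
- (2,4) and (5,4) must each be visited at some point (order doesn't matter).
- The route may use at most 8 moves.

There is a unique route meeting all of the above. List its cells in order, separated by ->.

Any route must reach (2,4) and (5,4) and still end at (2,2) within 8 moves, so the order of the required stops is forced.
Route from (5,1): 3× right (reaching (5,4)), 3× up (reaching (2,4)), 2× left (reaching (2,2)) — 8 moves in all.
Check: all required cells visited; 8 ≤ 8 moves.

(5,1) -> (5,2) -> (5,3) -> (5,4) -> (4,4) -> (3,4) -> (2,4) -> (2,3) -> (2,2)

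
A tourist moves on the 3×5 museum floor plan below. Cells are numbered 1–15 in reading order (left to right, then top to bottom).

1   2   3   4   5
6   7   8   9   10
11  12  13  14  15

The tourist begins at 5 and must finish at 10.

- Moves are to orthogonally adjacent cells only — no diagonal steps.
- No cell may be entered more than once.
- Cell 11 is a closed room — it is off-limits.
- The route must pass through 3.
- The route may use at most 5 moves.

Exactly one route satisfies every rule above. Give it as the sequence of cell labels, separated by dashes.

5 - 4 - 3 - 8 - 9 - 10

Any route must reach 3 and still end at 10 within 5 moves, so the order of the required stops is forced.
Route from 5: 2× left (reaching 3), down to 8, 2× right (reaching 10) — 5 moves in all.
Check: all required cells visited; 5 ≤ 5 moves.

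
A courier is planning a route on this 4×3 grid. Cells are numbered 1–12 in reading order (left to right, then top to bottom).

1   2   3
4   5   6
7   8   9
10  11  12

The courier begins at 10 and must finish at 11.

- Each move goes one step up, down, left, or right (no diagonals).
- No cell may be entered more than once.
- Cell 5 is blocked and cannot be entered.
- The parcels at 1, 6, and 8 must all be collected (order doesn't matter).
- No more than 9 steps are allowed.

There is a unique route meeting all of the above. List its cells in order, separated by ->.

The 9-move cap with required stops at 1, 6, 8 leaves no slack for detours.
Route from 10: up 3 to 1, right 2 to 3, down 2 to 9, left 1 to 8, down 1 to 11 — 9 moves in all.
Check: all required cells visited; 9 ≤ 9 moves.

10 -> 7 -> 4 -> 1 -> 2 -> 3 -> 6 -> 9 -> 8 -> 11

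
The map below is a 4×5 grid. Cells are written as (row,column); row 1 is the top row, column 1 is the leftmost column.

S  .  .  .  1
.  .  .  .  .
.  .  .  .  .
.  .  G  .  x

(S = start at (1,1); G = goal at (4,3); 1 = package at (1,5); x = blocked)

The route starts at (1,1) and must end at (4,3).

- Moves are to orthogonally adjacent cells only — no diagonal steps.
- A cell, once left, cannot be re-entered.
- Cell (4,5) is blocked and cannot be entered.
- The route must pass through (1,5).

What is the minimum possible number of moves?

9

Any route passes through (1,5) somewhere between (1,1) and (4,3). Summing Manhattan distances along the two legs ((1,1) → (1,5) → (4,3)) gives a lower bound of 4 + 5 = 9 moves.
A route of 9 moves achieves this: (1,1) → (1,2) → (1,3) → (1,4) → (1,5) → (2,5) → (3,5) → (3,4) → (4,4) → (4,3).
Since 9 matches the lower bound, it is optimal.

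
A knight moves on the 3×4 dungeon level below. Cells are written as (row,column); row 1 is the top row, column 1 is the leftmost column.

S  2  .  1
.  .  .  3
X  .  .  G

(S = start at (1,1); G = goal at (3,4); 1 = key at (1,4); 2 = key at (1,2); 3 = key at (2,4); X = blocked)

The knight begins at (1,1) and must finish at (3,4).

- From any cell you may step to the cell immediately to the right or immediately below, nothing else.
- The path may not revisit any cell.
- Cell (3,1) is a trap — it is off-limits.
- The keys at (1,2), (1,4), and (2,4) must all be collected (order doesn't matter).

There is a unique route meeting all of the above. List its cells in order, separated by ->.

Moves only go right or down, so the column and row indices never decrease.
Route from (1,1): 3× right (reaching (1,4)), 2× down (reaching (3,4)) — 5 moves in all.
Check: all required cells visited.

(1,1) -> (1,2) -> (1,3) -> (1,4) -> (2,4) -> (3,4)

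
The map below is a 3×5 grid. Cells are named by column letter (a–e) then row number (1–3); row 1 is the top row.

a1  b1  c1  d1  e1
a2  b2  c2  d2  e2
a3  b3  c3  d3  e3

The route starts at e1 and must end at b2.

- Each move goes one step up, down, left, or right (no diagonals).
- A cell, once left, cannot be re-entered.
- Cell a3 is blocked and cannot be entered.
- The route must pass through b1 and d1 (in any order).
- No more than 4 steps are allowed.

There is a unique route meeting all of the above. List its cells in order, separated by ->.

e1 -> d1 -> c1 -> b1 -> b2

The budget equals the shortest possible length, so every move has to be on a shortest route through the required cells.
Route from e1: 3× left (reaching b1), down to b2 — 4 moves in all.
Check: all required cells visited; 4 ≤ 4 moves.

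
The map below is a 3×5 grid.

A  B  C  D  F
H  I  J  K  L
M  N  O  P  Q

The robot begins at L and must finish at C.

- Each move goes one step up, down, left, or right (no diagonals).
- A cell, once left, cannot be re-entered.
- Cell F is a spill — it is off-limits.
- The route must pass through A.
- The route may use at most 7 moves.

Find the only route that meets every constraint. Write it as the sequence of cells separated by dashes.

Any route must reach A and still end at C within 7 moves, so the order of the required stops is forced.
Route from L: left 4 to H, up 1 to A, right 2 to C — 7 moves in all.
Check: all required cells visited; 7 ≤ 7 moves.

L - K - J - I - H - A - B - C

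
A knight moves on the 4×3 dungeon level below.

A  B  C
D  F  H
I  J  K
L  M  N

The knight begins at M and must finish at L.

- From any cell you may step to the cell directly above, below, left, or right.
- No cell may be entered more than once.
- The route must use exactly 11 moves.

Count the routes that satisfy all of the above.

Need simple routes of exactly 11 moves from M to L (Manhattan distance 1, so 5 moves are spent on a detour and 5 undoing it).
Enumerating: M N K H C B A D F J I L | M N K J F H C B A D I L.
That gives 2 routes.

2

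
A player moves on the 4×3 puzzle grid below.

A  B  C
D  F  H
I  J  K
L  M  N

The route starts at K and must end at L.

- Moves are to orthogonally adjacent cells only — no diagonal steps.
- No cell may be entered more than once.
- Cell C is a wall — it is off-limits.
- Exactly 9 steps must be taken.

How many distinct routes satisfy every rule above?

2

Need simple routes of exactly 9 moves from K to L (Manhattan distance 3, so 3 moves are spent on a detour and 3 undoing it).
Enumerating: K H F B A D I J M L | K N M J F B A D I L.
That gives 2 routes.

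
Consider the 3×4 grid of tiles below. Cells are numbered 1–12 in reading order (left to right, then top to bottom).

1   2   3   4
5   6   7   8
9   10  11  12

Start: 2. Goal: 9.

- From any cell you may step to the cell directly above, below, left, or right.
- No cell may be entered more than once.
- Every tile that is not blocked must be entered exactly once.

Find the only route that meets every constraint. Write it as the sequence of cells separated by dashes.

Need to visit all 12 open cells exactly once, starting at 2 and ending at 9.
Cell 12 has only two open neighbours (8 and 11), so the path must pass straight through it: one of those is the cell it's entered from and the other is where it exits.
Route from 2: left to 1, down to 5, 2× right (reaching 7), up to 3, right to 4, 2× down (reaching 12), 3× left (reaching 9) — 11 moves in all.
Check: all 12 open cells covered.

2 - 1 - 5 - 6 - 7 - 3 - 4 - 8 - 12 - 11 - 10 - 9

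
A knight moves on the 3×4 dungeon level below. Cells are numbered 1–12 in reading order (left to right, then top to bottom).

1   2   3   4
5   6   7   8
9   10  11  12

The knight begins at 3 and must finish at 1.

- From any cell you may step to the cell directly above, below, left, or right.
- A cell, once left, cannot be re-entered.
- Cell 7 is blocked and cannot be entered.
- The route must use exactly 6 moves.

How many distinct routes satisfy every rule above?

1

Need simple routes of exactly 6 moves from 3 to 1 (Manhattan distance 2, so 2 moves are spent on a detour and 2 undoing it).
Enumerating: 3 2 6 10 9 5 1.
That gives 1 route.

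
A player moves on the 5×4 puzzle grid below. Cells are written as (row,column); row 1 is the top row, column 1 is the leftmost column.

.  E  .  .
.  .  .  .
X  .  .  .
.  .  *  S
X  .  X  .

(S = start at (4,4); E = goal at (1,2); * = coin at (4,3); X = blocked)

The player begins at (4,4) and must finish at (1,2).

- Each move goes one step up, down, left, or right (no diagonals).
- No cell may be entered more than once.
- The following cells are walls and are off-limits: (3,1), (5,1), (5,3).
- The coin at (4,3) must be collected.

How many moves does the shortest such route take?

5

Any route passes through (4,3) somewhere between (4,4) and (1,2). Summing Manhattan distances along the two legs ((4,4) → (4,3) → (1,2)) gives a lower bound of 1 + 4 = 5 moves.
A route of 5 moves achieves this: (4,4) → (4,3) → (3,3) → (2,3) → (1,3) → (1,2).
Since 5 matches the lower bound, it is optimal.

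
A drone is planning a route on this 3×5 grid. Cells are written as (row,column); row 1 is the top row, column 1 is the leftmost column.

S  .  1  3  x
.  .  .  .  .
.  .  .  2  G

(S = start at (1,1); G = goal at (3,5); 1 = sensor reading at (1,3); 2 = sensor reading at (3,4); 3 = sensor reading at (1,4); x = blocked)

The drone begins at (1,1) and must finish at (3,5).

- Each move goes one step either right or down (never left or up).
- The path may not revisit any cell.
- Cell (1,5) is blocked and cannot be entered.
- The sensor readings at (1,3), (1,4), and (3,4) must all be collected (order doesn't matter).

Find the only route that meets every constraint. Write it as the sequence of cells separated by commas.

(1,1), (1,2), (1,3), (1,4), (2,4), (3,4), (3,5)

Moves only go right or down, so the column and row indices never decrease.
Route from (1,1): right 3 to (1,4), down 2 to (3,4), right 1 to (3,5) — 6 moves in all.
Check: all required cells visited.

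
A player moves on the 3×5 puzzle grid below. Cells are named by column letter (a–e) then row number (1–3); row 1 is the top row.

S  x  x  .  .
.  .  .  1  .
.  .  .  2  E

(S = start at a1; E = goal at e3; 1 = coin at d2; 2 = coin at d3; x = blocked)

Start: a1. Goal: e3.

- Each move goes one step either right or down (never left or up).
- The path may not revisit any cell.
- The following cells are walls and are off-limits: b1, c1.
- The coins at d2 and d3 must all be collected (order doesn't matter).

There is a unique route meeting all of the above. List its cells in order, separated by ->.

Moves only go right or down, so the column and row indices never decrease.
Route from a1: down 1 to a2, right 3 to d2, down 1 to d3, right 1 to e3 — 6 moves in all.
Check: all required cells visited.

a1 -> a2 -> b2 -> c2 -> d2 -> d3 -> e3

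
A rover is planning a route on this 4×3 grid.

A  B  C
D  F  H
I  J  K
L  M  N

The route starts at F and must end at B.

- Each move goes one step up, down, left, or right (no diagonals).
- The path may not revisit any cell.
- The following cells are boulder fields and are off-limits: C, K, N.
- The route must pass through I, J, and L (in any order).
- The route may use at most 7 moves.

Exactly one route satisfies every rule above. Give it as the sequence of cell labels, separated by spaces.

F J M L I D A B

Any route must reach I, J, and L and still end at B within 7 moves, so the order of the required stops is forced.
Route from F: down 2 to M, left 1 to L, up 3 to A, right 1 to B — 7 moves in all.
Check: all required cells visited; 7 ≤ 7 moves.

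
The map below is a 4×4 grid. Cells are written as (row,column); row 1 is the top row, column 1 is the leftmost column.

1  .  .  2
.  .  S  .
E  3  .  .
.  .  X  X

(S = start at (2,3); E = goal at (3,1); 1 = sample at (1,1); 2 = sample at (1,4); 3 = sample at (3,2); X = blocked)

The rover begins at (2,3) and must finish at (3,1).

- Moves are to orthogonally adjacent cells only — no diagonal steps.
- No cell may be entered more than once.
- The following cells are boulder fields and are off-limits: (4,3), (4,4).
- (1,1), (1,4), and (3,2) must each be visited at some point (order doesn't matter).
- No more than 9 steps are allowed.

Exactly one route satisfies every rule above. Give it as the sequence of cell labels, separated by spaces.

Any route must reach (1,1), (1,4), and (3,2) and still end at (3,1) within 9 moves, so the order of the required stops is forced.
Route from (2,3): right 1 to (2,4), up 1 to (1,4), left 3 to (1,1), down 1 to (2,1), right 1 to (2,2), down 1 to (3,2), left 1 to (3,1) — 9 moves in all.
Check: all required cells visited; 9 ≤ 9 moves.

(2,3) (2,4) (1,4) (1,3) (1,2) (1,1) (2,1) (2,2) (3,2) (3,1)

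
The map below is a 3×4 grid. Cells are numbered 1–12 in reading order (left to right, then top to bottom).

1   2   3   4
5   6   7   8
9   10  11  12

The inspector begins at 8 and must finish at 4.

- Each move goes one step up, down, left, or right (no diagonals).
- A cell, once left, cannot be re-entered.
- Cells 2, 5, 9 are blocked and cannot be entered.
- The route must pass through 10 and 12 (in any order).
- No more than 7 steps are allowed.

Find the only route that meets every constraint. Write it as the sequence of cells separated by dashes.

The budget equals the shortest possible length, so every move has to be on a shortest route through the required cells.
Route from 8: down 1 to 12, left 2 to 10, up 1 to 6, right 1 to 7, up 1 to 3, right 1 to 4 — 7 moves in all.
Check: all required cells visited; 7 ≤ 7 moves.

8 - 12 - 11 - 10 - 6 - 7 - 3 - 4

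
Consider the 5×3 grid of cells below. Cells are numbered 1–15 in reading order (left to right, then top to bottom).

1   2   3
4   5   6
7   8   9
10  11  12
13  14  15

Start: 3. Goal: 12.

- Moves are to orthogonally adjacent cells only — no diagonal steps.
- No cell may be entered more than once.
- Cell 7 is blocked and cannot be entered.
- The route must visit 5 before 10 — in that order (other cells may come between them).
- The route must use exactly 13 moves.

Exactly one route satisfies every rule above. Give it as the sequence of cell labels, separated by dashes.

The waypoints must appear in the order 5, 10, with no cell reused.
Route from 3: 2× left (reaching 1), down to 4, 2× right (reaching 6), down to 9, left to 8, down to 11, left to 10, down to 13, 2× right (reaching 15), up to 12 — 13 moves in all.
Check: order respected (5 at step 4, 10 at step 9); 13 moves as required.

3 - 2 - 1 - 4 - 5 - 6 - 9 - 8 - 11 - 10 - 13 - 14 - 15 - 12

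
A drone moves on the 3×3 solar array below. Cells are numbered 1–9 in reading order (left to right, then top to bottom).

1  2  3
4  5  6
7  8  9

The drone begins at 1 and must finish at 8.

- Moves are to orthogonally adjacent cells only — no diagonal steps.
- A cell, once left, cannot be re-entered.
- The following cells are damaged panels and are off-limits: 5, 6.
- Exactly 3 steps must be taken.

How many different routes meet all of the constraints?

1

Need simple routes of exactly 3 moves from 1 to 8 (Manhattan distance 3, so 0 moves are spent on a detour and 0 undoing it).
Enumerating: 1 4 7 8.
That gives 1 route.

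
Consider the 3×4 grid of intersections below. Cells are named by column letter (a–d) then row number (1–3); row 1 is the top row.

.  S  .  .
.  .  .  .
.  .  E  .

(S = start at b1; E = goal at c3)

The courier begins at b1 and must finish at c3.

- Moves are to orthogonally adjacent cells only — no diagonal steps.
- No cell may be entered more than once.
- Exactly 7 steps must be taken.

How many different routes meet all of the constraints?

Need simple routes of exactly 7 moves from b1 to c3 (Manhattan distance 3, so 2 moves are spent on a detour and 2 undoing it).
Enumerating: b1 b2 c2 c1 d1 d2 d3 c3 | b1 a1 a2 a3 b3 b2 c2 c3 | b1 a1 a2 b2 c2 d2 d3 c3 | b1 c1 c2 b2 a2 a3 b3 c3 | b1 c1 d1 d2 c2 b2 b3 c3.
That gives 5 routes.

5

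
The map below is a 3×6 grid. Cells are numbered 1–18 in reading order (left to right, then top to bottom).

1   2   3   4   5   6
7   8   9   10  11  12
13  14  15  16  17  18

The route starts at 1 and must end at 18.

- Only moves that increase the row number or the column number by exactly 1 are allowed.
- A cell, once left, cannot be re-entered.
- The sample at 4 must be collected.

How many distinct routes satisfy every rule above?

6

A right/down-only route from 1 to 18 makes exactly 2 down-moves and 5 right-moves in some order.
With no other constraints that would be C(7,2) = 21 routes.
Split at 4 and multiply the segment counts: 1→4: 1; 4→18: 6; product = 6.
That gives 6 routes.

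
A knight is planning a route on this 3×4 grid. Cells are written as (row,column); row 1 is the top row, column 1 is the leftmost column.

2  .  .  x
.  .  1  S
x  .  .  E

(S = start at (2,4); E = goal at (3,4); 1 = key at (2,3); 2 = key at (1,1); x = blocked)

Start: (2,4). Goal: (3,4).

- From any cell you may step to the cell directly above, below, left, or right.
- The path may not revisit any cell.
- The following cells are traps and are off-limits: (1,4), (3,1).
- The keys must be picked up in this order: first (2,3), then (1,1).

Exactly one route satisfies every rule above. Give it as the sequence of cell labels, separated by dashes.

(2,4) - (2,3) - (1,3) - (1,2) - (1,1) - (2,1) - (2,2) - (3,2) - (3,3) - (3,4)

The waypoints must appear in the order (2,3), (1,1), with no cell reused.
Route from (2,4): left to (2,3), up to (1,3), 2× left (reaching (1,1)), down to (2,1), right to (2,2), down to (3,2), 2× right (reaching (3,4)) — 9 moves in all.
Check: order respected (1 at step 1, 2 at step 4).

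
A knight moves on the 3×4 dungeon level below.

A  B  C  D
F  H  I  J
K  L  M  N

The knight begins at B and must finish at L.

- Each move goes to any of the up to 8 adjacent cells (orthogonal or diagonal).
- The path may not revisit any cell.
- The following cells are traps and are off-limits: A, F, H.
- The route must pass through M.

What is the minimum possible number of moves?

3

Any route passes through M somewhere between B and L. Summing Chebyshev distances along the two legs (B → M → L) gives a lower bound of 2 + 1 = 3 moves.
A route of 3 moves achieves this: B → I → M → L.
Since 3 matches the lower bound, it is optimal.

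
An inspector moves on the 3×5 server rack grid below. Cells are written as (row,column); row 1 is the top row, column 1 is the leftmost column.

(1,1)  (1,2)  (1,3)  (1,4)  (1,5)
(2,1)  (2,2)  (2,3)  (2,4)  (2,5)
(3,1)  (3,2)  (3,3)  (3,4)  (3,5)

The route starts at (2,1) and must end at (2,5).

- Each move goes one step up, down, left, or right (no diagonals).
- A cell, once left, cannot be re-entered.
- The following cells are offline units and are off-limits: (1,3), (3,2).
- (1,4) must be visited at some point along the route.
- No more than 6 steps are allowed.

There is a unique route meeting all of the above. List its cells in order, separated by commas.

The 6-move cap with required stops at (1,4) leaves no slack for detours.
Route from (2,1): 3× right (reaching (2,4)), up to (1,4), right to (1,5), down to (2,5) — 6 moves in all.
Check: all required cells visited; 6 ≤ 6 moves.

(2,1), (2,2), (2,3), (2,4), (1,4), (1,5), (2,5)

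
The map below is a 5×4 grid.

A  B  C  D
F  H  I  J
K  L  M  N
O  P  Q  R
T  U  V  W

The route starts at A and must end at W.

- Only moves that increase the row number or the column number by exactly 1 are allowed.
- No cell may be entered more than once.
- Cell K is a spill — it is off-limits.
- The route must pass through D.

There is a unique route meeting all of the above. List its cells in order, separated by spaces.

A B C D J N R W

Moves only go right or down, so the column and row indices never decrease.
Route from A: right 3 to D, down 4 to W — 7 moves in all.
Check: all required cells visited.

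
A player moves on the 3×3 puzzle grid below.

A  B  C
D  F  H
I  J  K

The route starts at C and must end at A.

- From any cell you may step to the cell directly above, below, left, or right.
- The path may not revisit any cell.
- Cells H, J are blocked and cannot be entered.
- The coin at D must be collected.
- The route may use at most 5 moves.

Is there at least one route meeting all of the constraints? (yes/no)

One route that works: C → B → F → D → A.

yes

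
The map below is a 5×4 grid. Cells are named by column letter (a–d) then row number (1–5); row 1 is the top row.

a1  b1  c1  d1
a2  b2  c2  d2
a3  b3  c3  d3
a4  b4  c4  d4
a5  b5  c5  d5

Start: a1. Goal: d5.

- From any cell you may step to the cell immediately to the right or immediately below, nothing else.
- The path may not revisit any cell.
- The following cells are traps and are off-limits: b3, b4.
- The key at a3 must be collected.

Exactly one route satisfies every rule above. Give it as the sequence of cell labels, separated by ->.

a1 -> a2 -> a3 -> a4 -> a5 -> b5 -> c5 -> d5

Moves only go right or down, so the column and row indices never decrease.
Route from a1: 4× down (reaching a5), 3× right (reaching d5) — 7 moves in all.
Check: all required cells visited.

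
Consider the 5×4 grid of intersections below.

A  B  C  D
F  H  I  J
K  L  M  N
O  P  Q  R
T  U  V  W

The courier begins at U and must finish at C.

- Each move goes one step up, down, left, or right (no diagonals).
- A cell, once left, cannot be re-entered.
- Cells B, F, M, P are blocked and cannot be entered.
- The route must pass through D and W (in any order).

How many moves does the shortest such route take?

Any route passes through D and W in some order between U and C. Summing Manhattan distances along each leg and taking the cheapest ordering (U → W → D → C) gives a lower bound of 2 + 4 + 1 = 7 moves.
A route of 7 moves achieves this: U → V → W → R → N → J → D → C.
Since 7 matches the lower bound, it is optimal.

7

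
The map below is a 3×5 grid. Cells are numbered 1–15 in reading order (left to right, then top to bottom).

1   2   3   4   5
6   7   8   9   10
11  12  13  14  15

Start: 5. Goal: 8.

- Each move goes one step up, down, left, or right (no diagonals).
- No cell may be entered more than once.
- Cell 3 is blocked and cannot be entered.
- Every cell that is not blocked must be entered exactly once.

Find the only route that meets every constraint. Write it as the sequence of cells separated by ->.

5 -> 4 -> 9 -> 10 -> 15 -> 14 -> 13 -> 12 -> 11 -> 6 -> 1 -> 2 -> 7 -> 8

Need to visit all 14 open cells exactly once, starting at 5 and ending at 8.
Cell 2 has only two open neighbours (7 and 1), so the path must pass straight through it: one of those is the cell it's entered from and the other is where it exits.
Route from 5: left to 4, down to 9, right to 10, down to 15, 4× left (reaching 11), 2× up (reaching 1), right to 2, down to 7, right to 8 — 13 moves in all.
Check: all 14 open cells covered.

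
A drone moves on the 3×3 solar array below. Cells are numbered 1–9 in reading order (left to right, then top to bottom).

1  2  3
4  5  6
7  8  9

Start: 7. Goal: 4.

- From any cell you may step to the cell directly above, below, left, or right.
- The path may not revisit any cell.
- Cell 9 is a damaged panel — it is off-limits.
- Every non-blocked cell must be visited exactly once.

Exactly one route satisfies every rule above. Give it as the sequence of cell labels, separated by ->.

Need to visit all 8 open cells exactly once, starting at 7 and ending at 4.
Route from 7: right to 8, up to 5, right to 6, up to 3, 2× left (reaching 1), down to 4 — 7 moves in all.
Check: all 8 open cells covered.

7 -> 8 -> 5 -> 6 -> 3 -> 2 -> 1 -> 4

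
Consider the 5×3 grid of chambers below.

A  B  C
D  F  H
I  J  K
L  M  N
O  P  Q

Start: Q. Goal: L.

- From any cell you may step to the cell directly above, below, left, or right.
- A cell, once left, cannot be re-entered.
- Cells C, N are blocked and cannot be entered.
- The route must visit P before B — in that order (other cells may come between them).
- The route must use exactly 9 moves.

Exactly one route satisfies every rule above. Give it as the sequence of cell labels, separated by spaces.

The waypoints must appear in the order P, B, with no cell reused.
Route from Q: left 1 to P, up 4 to B, left 1 to A, down 3 to L — 9 moves in all.
Check: order respected (P at step 1, B at step 5); 9 moves as required.

Q P M J F B A D I L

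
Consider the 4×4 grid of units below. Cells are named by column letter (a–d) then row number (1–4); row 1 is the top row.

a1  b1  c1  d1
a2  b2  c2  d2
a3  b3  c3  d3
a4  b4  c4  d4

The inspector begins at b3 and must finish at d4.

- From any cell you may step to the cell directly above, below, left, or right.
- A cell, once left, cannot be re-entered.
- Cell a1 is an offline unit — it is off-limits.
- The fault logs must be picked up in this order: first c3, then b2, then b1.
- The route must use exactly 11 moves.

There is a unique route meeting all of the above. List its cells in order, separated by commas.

b3, b4, c4, c3, c2, b2, b1, c1, d1, d2, d3, d4

The waypoints must appear in the order c3, b2, b1, with no cell reused.
Route from b3: down 1 to b4, right 1 to c4, up 2 to c2, left 1 to b2, up 1 to b1, right 2 to d1, down 3 to d4 — 11 moves in all.
Check: order respected (c3 at step 3, b2 at step 5, b1 at step 6); 11 moves as required.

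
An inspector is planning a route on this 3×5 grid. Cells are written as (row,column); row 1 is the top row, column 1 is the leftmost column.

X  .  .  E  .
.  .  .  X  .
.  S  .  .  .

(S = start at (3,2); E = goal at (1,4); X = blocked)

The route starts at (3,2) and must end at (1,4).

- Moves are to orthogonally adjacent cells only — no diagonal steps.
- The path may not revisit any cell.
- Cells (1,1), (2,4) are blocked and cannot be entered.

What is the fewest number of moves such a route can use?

The Manhattan distance from (3,2) to (1,4) is |3−1| + |2−4| = 4, so at least 4 moves are needed.
A route of 4 moves achieves this: (3,2) → (2,2) → (1,2) → (1,3) → (1,4).
Since 4 matches the lower bound, it is optimal.

4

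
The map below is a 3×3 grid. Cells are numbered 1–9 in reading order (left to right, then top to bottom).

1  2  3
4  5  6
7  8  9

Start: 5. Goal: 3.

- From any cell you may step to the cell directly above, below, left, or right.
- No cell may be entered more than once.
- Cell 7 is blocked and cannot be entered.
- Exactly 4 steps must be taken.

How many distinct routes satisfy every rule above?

2

Need simple routes of exactly 4 moves from 5 to 3 (Manhattan distance 2, so 1 moves are spent on a detour and 1 undoing it).
Enumerating: 5 8 9 6 3 | 5 4 1 2 3.
That gives 2 routes.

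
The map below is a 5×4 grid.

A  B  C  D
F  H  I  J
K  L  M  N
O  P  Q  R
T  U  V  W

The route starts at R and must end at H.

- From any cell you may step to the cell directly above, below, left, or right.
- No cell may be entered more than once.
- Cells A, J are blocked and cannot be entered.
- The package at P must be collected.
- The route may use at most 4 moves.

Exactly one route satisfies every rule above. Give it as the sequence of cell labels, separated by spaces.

The budget equals the shortest possible length, so every move has to be on a shortest route through the required cells.
Route from R: 2× left (reaching P), 2× up (reaching H) — 4 moves in all.
Check: all required cells visited; 4 ≤ 4 moves.

R Q P L H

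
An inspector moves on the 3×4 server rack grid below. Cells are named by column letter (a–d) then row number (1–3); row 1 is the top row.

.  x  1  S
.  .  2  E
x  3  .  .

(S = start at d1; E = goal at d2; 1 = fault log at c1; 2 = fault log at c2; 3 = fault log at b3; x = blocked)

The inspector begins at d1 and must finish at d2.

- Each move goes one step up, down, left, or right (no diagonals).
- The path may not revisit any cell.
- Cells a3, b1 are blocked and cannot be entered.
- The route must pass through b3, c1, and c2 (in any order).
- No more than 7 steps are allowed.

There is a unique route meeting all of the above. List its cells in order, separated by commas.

d1, c1, c2, b2, b3, c3, d3, d2

The budget equals the shortest possible length, so every move has to be on a shortest route through the required cells.
Route from d1: left 1 to c1, down 1 to c2, left 1 to b2, down 1 to b3, right 2 to d3, up 1 to d2 — 7 moves in all.
Check: all required cells visited; 7 ≤ 7 moves.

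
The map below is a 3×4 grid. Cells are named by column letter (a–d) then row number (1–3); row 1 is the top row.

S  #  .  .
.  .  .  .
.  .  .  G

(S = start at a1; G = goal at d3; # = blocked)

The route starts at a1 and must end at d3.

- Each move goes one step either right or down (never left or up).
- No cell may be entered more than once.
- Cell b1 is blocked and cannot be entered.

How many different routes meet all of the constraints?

4

A right/down-only route from a1 to d3 makes exactly 2 down-moves and 3 right-moves in some order.
With no other constraints that would be C(5,2) = 10 routes.
Subtract routes through each blocked cell (inclusion–exclusion for overlaps): − through b1: 6 → 4.
That gives 4 routes.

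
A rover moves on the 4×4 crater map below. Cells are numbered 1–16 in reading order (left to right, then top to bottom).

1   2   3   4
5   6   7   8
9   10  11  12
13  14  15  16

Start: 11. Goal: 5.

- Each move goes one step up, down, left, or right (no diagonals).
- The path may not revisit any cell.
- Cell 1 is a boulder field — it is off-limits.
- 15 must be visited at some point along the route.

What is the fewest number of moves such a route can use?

5

Any route passes through 15 somewhere between 11 and 5. Summing Manhattan distances along the two legs (11 → 15 → 5) gives a lower bound of 1 + 4 = 5 moves.
A route of 5 moves achieves this: 11 → 15 → 14 → 10 → 6 → 5.
Since 5 matches the lower bound, it is optimal.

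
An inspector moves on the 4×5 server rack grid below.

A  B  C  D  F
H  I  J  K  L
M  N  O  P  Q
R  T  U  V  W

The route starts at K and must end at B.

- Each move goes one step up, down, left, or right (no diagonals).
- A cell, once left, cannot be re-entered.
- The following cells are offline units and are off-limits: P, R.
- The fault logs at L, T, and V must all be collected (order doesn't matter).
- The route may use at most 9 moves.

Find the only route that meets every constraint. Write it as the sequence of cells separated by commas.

K, L, Q, W, V, U, T, N, I, B

The 9-move cap with required stops at L, T, V leaves no slack for detours.
Route from K: right 1 to L, down 2 to W, left 3 to T, up 3 to B — 9 moves in all.
Check: all required cells visited; 9 ≤ 9 moves.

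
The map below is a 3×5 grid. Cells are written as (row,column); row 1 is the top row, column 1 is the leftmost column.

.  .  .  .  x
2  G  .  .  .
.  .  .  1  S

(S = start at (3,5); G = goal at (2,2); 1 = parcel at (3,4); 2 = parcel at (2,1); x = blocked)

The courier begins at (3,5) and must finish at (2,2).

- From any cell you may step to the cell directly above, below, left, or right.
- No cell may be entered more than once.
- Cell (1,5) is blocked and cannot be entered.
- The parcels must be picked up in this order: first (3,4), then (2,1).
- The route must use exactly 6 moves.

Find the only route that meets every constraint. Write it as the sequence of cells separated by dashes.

The waypoints must appear in the order (3,4), (2,1), with no cell reused.
Route from (3,5): 4× left (reaching (3,1)), up to (2,1), right to (2,2) — 6 moves in all.
Check: order respected (1 at step 1, 2 at step 5); 6 moves as required.

(3,5) - (3,4) - (3,3) - (3,2) - (3,1) - (2,1) - (2,2)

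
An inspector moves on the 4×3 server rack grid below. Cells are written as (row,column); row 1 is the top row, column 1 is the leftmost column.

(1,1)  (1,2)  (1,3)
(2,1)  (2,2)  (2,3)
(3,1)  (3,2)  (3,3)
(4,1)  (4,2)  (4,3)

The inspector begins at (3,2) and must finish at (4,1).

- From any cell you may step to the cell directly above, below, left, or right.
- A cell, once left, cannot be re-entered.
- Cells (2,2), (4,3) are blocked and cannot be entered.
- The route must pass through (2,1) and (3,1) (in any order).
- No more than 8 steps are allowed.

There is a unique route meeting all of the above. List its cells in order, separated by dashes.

The budget equals the shortest possible length, so every move has to be on a shortest route through the required cells.
Route from (3,2): right 1 to (3,3), up 2 to (1,3), left 2 to (1,1), down 3 to (4,1) — 8 moves in all.
Check: all required cells visited; 8 ≤ 8 moves.

(3,2) - (3,3) - (2,3) - (1,3) - (1,2) - (1,1) - (2,1) - (3,1) - (4,1)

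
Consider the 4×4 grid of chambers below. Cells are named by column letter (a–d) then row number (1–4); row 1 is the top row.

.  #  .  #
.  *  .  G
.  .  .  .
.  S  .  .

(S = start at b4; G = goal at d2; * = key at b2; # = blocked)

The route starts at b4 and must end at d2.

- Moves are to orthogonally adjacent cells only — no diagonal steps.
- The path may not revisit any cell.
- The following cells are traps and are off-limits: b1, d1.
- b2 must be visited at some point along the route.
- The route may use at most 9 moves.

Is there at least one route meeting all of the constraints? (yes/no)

One route that works: b4 → b3 → b2 → c2 → d2.

yes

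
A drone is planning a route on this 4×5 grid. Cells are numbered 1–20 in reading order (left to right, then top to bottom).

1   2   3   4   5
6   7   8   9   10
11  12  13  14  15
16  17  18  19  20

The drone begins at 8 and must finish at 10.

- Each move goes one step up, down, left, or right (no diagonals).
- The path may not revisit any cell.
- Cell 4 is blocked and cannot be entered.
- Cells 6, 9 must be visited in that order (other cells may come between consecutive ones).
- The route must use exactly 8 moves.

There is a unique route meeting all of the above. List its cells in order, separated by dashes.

8 - 7 - 6 - 11 - 12 - 13 - 14 - 9 - 10

The waypoints must appear in the order 6, 9, with no cell reused.
Route from 8: left 2 to 6, down 1 to 11, right 3 to 14, up 1 to 9, right 1 to 10 — 8 moves in all.
Check: order respected (6 at step 2, 9 at step 7); 8 moves as required.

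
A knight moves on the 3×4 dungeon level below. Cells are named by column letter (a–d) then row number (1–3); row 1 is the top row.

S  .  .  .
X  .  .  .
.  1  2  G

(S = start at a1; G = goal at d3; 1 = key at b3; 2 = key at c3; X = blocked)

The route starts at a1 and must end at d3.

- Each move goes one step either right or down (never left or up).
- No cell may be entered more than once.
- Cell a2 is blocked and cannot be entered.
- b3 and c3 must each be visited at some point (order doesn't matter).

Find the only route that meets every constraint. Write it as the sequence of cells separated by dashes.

Moves only go right or down, so the column and row indices never decrease.
Route from a1: right to b1, 2× down (reaching b3), 2× right (reaching d3) — 5 moves in all.
Check: all required cells visited.

a1 - b1 - b2 - b3 - c3 - d3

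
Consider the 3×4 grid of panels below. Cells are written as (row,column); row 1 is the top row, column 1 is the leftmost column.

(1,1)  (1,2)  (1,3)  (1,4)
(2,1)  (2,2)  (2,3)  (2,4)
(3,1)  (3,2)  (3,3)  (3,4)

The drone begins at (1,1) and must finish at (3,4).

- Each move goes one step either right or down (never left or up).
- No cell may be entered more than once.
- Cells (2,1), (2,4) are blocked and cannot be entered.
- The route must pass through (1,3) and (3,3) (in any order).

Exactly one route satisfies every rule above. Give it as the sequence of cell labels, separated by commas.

(1,1), (1,2), (1,3), (2,3), (3,3), (3,4)

Moves only go right or down, so the column and row indices never decrease.
Route from (1,1): right 2 to (1,3), down 2 to (3,3), right 1 to (3,4) — 5 moves in all.
Check: all required cells visited.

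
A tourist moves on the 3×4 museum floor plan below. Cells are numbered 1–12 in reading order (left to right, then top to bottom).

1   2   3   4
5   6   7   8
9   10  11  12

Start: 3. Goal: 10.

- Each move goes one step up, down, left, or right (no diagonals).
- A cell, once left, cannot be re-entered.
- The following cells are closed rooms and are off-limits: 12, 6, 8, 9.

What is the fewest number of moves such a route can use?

3

The Manhattan distance from 3 to 10 is |1−3| + |3−2| = 3, so at least 3 moves are needed.
A route of 3 moves achieves this: 3 → 7 → 11 → 10.
Since 3 matches the lower bound, it is optimal.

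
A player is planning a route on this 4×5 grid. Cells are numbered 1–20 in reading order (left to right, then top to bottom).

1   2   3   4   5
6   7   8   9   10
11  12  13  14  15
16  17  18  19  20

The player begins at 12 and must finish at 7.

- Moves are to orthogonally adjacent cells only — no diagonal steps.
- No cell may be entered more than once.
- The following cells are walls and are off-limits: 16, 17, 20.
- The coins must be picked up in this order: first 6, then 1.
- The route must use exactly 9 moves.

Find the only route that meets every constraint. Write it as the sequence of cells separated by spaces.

The waypoints must appear in the order 6, 1, with no cell reused.
Route from 12: left to 11, 2× up (reaching 1), 3× right (reaching 4), down to 9, 2× left (reaching 7) — 9 moves in all.
Check: order respected (6 at step 2, 1 at step 3); 9 moves as required.

12 11 6 1 2 3 4 9 8 7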